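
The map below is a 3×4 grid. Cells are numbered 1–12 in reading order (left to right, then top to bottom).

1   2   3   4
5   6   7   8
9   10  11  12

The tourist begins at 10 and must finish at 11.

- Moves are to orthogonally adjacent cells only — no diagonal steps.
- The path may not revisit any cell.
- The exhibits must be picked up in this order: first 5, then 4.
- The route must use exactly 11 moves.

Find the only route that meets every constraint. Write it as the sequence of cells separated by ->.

10 -> 9 -> 5 -> 1 -> 2 -> 6 -> 7 -> 3 -> 4 -> 8 -> 12 -> 11

The waypoints must appear in the order 5, 4, with no cell reused.
Route from 10: left to 9, 2× up (reaching 1), right to 2, down to 6, right to 7, up to 3, right to 4, 2× down (reaching 12), left to 11 — 11 moves in all.
Check: order respected (5 at step 2, 4 at step 8); 11 moves as required.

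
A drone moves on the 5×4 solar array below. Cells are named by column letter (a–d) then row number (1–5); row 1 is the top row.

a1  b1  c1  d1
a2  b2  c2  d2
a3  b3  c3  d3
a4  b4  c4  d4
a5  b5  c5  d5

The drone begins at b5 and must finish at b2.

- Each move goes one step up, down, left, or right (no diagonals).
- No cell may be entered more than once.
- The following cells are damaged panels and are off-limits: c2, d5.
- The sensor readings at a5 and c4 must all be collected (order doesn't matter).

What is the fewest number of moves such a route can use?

7

Any route passes through a5 and c4 in some order between b5 and b2. Summing Manhattan distances along each leg and taking the cheapest ordering (b5 → a5 → c4 → b2) gives a lower bound of 1 + 3 + 3 = 7 moves.
A route of 7 moves achieves this: b5 → a5 → a4 → b4 → c4 → c3 → b3 → b2.
Since 7 matches the lower bound, it is optimal.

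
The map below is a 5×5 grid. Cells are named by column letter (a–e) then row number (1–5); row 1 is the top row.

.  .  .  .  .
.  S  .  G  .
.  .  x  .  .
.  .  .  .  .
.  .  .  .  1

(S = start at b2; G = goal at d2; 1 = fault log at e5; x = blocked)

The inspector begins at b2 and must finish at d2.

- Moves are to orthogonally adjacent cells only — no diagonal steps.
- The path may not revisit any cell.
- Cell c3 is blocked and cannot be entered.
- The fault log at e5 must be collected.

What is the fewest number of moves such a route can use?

Any route passes through e5 somewhere between b2 and d2. Summing Manhattan distances along the two legs (b2 → e5 → d2) gives a lower bound of 6 + 4 = 10 moves.
A route of 10 moves achieves this: b2 → b3 → b4 → b5 → c5 → d5 → e5 → e4 → e3 → e2 → d2.
Since 10 matches the lower bound, it is optimal.

10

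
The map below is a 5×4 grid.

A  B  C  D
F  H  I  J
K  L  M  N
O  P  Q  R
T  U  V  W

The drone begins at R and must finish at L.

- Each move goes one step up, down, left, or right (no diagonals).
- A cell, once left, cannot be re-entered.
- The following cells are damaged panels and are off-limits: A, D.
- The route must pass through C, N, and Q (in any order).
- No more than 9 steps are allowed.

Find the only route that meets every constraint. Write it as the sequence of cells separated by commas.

R, Q, M, N, J, I, C, B, H, L

Any route must reach C, N, and Q and still end at L within 9 moves, so the order of the required stops is forced.
Route from R: left to Q, up to M, right to N, up to J, left to I, up to C, left to B, 2× down (reaching L) — 9 moves in all.
Check: all required cells visited; 9 ≤ 9 moves.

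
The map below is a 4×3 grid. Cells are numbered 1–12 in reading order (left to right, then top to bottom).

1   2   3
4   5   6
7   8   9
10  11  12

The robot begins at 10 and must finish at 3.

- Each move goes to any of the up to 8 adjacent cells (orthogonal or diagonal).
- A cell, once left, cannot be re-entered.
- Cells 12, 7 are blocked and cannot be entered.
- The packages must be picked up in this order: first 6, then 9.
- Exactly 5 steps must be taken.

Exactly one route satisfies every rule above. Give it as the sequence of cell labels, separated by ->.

10 -> 8 -> 6 -> 9 -> 5 -> 3

The waypoints must appear in the order 6, 9, with no cell reused.
Route from 10: up-right 2 to 6, down 1 to 9, up-left 1 to 5, up-right 1 to 3 — 5 moves in all.
Check: order respected (6 at step 2, 9 at step 3); 5 moves as required.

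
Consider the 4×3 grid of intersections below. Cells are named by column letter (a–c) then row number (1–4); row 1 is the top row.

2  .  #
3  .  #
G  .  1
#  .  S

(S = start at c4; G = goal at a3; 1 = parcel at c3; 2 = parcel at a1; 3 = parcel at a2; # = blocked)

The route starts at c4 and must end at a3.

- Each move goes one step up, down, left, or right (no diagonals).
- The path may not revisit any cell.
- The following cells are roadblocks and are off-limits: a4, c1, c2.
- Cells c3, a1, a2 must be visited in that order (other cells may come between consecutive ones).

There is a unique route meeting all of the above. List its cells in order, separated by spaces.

c4 c3 b3 b2 b1 a1 a2 a3

The waypoints must appear in the order c3, a1, a2, with no cell reused.
Route from c4: up 1 to c3, left 1 to b3, up 2 to b1, left 1 to a1, down 2 to a3 — 7 moves in all.
Check: order respected (1 at step 1, 2 at step 5, 3 at step 6).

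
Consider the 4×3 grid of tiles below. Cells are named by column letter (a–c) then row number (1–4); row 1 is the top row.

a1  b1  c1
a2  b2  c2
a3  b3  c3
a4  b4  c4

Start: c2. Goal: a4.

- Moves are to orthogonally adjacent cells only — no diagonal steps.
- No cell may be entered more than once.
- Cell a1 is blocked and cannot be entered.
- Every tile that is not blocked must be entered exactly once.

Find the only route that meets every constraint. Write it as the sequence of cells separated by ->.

Need to visit all 11 open cells exactly once, starting at c2 and ending at a4.
Cell c1 has only two open neighbours (c2 and b1), so the path must pass straight through it: one of those is the cell it's entered from and the other is where it exits.
Route from c2: up to c1, left to b1, down to b2, left to a2, down to a3, 2× right (reaching c3), down to c4, 2× left (reaching a4) — 10 moves in all.
Check: all 11 open cells covered.

c2 -> c1 -> b1 -> b2 -> a2 -> a3 -> b3 -> c3 -> c4 -> b4 -> a4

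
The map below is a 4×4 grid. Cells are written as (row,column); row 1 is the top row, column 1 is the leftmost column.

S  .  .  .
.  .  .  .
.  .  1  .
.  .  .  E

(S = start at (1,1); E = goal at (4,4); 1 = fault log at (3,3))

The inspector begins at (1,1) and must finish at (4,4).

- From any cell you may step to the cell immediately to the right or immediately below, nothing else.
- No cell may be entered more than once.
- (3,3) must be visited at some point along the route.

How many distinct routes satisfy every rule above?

A right/down-only route from (1,1) to (4,4) makes exactly 3 down-moves and 3 right-moves in some order.
With no other constraints that would be C(6,3) = 20 routes.
Split at (3,3) and multiply the segment counts: (1,1)→(3,3): 6; (3,3)→(4,4): 2; product = 12.
That gives 12 routes.

12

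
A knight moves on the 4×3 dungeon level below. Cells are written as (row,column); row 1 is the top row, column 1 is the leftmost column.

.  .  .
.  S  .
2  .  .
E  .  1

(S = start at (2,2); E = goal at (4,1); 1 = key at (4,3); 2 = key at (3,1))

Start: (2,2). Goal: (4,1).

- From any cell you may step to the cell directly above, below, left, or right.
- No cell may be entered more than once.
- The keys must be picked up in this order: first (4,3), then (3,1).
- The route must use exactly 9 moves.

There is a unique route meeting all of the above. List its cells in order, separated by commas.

(2,2), (1,2), (1,3), (2,3), (3,3), (4,3), (4,2), (3,2), (3,1), (4,1)

The waypoints must appear in the order (4,3), (3,1), with no cell reused.
Route from (2,2): up to (1,2), right to (1,3), 3× down (reaching (4,3)), left to (4,2), up to (3,2), left to (3,1), down to (4,1) — 9 moves in all.
Check: order respected (1 at step 5, 2 at step 8); 9 moves as required.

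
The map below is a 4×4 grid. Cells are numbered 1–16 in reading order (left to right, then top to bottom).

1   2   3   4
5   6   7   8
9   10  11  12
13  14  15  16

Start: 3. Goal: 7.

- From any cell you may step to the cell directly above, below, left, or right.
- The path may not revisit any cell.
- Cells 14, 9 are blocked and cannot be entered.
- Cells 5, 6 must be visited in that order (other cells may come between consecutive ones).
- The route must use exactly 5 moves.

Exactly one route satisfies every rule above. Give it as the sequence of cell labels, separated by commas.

3, 2, 1, 5, 6, 7

The waypoints must appear in the order 5, 6, with no cell reused.
Route from 3: 2× left (reaching 1), down to 5, 2× right (reaching 7) — 5 moves in all.
Check: order respected (5 at step 3, 6 at step 4); 5 moves as required.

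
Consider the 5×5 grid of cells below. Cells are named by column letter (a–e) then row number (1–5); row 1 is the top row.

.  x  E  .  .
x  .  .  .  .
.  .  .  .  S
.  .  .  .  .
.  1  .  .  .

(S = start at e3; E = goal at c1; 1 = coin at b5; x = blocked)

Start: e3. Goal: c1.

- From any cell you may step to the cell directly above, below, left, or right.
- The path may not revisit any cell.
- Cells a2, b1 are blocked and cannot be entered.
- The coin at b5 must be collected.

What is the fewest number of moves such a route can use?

10

Any route passes through b5 somewhere between e3 and c1. Summing Manhattan distances along the two legs (e3 → b5 → c1) gives a lower bound of 5 + 5 = 10 moves.
A route of 10 moves achieves this: e3 → e4 → e5 → d5 → c5 → b5 → b4 → b3 → b2 → c2 → c1.
Since 10 matches the lower bound, it is optimal.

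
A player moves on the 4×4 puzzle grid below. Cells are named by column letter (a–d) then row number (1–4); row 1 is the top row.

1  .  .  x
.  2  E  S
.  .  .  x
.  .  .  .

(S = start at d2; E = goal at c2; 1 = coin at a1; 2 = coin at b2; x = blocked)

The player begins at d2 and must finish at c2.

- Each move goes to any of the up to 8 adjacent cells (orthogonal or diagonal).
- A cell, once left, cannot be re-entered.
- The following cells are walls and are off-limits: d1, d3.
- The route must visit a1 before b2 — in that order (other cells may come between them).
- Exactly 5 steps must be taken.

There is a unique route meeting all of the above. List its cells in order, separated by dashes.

The waypoints must appear in the order a1, b2, with no cell reused.
Route from d2: up-left to c1, 2× left (reaching a1), down-right to b2, right to c2 — 5 moves in all.
Check: order respected (1 at step 3, 2 at step 4); 5 moves as required.

d2 - c1 - b1 - a1 - b2 - c2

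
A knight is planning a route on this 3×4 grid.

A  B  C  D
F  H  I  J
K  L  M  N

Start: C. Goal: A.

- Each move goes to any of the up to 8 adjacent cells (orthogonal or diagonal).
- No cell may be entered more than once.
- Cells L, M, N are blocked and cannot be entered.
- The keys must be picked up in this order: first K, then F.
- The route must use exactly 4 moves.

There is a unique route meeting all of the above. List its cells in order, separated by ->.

The waypoints must appear in the order K, F, with no cell reused.
Route from C: down-left 2 to K, up 2 to A — 4 moves in all.
Check: order respected (K at step 2, F at step 3); 4 moves as required.

C -> H -> K -> F -> A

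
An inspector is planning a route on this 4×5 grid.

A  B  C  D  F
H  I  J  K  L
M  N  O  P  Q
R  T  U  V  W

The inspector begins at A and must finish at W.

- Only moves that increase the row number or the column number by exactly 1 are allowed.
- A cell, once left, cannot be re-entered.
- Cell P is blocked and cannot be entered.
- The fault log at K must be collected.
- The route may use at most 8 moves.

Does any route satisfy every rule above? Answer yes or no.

yes

One route that works: A → H → I → J → K → L → Q → W.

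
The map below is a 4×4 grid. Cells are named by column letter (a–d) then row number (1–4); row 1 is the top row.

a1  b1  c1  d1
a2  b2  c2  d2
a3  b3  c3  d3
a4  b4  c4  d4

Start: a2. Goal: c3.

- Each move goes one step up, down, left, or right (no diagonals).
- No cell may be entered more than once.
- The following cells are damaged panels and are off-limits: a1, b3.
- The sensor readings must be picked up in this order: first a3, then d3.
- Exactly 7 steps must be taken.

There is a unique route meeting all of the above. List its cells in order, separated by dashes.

The waypoints must appear in the order a3, d3, with no cell reused.
Route from a2: down 2 to a4, right 3 to d4, up 1 to d3, left 1 to c3 — 7 moves in all.
Check: order respected (a3 at step 1, d3 at step 6); 7 moves as required.

a2 - a3 - a4 - b4 - c4 - d4 - d3 - c3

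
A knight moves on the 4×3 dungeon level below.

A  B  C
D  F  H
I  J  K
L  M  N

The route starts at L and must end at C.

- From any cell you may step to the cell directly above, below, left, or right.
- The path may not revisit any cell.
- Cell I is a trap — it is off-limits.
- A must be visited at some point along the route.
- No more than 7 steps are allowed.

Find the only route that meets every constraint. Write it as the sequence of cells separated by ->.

L -> M -> J -> F -> D -> A -> B -> C

Any route must reach A and still end at C within 7 moves, so the order of the required stops is forced.
Route from L: right to M, 2× up (reaching F), left to D, up to A, 2× right (reaching C) — 7 moves in all.
Check: all required cells visited; 7 ≤ 7 moves.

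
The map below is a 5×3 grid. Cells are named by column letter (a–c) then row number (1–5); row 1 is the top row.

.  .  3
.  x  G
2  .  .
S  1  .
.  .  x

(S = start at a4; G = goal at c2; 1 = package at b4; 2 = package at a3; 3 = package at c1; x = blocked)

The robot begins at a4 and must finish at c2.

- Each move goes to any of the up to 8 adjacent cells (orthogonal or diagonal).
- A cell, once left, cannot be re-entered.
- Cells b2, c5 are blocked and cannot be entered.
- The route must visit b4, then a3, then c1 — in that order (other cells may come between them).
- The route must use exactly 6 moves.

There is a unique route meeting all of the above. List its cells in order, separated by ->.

The waypoints must appear in the order b4, a3, c1, with no cell reused.
Route from a4: right to b4, up-left to a3, up to a2, up-right to b1, right to c1, down to c2 — 6 moves in all.
Check: order respected (1 at step 1, 2 at step 2, 3 at step 5); 6 moves as required.

a4 -> b4 -> a3 -> a2 -> b1 -> c1 -> c2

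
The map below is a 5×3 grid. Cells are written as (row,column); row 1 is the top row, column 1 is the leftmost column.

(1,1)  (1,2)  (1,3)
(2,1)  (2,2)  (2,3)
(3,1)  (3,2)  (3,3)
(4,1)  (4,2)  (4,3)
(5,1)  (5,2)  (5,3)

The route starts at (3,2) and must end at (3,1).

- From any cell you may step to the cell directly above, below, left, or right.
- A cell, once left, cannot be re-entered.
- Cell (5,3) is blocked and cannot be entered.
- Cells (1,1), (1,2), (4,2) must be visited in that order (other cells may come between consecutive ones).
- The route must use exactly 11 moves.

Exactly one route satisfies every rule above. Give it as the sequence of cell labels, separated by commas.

(3,2), (2,2), (2,1), (1,1), (1,2), (1,3), (2,3), (3,3), (4,3), (4,2), (4,1), (3,1)

The waypoints must appear in the order (1,1), (1,2), (4,2), with no cell reused.
Route from (3,2): up 1 to (2,2), left 1 to (2,1), up 1 to (1,1), right 2 to (1,3), down 3 to (4,3), left 2 to (4,1), up 1 to (3,1) — 11 moves in all.
Check: order respected ((1,1) at step 3, (1,2) at step 4, (4,2) at step 9); 11 moves as required.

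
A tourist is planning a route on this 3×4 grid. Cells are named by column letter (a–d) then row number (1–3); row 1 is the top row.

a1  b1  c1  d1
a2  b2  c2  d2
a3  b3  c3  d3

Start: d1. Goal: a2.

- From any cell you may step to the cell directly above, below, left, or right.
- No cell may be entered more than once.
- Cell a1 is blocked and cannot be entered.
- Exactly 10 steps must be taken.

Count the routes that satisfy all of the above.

Need simple routes of exactly 10 moves from d1 to a2 (Manhattan distance 4, so 3 moves are spent on a detour and 3 undoing it).
Enumerating: d1 d2 d3 c3 c2 c1 b1 b2 b3 a3 a2 | d1 c1 b1 b2 c2 d2 d3 c3 b3 a3 a2.
That gives 2 routes.

2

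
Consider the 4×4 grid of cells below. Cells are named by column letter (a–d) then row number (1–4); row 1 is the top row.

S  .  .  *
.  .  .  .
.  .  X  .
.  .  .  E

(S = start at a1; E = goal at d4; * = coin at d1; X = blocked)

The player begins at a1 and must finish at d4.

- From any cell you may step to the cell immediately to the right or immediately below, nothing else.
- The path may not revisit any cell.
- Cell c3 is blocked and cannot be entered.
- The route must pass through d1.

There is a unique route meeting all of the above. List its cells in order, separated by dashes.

a1 - b1 - c1 - d1 - d2 - d3 - d4

Moves only go right or down, so the column and row indices never decrease.
Route from a1: right 3 to d1, down 3 to d4 — 6 moves in all.
Check: all required cells visited.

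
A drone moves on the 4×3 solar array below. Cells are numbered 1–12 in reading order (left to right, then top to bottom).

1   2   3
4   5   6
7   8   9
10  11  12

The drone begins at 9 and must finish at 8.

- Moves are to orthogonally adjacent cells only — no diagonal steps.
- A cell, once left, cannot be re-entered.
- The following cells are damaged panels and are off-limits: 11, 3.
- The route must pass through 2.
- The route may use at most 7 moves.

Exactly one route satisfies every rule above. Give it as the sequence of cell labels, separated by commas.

9, 6, 5, 2, 1, 4, 7, 8

Any route must reach 2 and still end at 8 within 7 moves, so the order of the required stops is forced.
Route from 9: up 1 to 6, left 1 to 5, up 1 to 2, left 1 to 1, down 2 to 7, right 1 to 8 — 7 moves in all.
Check: all required cells visited; 7 ≤ 7 moves.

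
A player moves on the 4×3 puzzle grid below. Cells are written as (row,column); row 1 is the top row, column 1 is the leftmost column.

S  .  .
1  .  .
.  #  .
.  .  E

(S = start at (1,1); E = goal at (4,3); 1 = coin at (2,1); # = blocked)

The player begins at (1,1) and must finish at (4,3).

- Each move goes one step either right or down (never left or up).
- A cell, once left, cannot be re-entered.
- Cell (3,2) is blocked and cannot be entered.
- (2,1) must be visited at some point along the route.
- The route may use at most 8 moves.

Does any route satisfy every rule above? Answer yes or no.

yes

One route that works: (1,1) → (2,1) → (3,1) → (4,1) → (4,2) → (4,3).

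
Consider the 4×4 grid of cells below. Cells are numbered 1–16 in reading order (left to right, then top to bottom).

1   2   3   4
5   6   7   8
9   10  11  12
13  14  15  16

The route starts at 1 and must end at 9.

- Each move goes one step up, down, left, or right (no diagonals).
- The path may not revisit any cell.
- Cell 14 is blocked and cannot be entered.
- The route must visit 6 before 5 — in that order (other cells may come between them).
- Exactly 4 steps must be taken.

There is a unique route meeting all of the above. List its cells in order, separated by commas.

The waypoints must appear in the order 6, 5, with no cell reused.
Route from 1: right to 2, down to 6, left to 5, down to 9 — 4 moves in all.
Check: order respected (6 at step 2, 5 at step 3); 4 moves as required.

1, 2, 6, 5, 9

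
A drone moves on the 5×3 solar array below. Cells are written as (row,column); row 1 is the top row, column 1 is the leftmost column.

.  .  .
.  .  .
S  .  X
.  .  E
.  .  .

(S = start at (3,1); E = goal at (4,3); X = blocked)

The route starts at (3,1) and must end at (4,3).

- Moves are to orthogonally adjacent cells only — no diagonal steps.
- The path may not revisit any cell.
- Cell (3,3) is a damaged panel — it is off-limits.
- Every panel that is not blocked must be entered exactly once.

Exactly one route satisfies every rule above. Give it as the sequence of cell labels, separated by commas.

Need to visit all 14 open cells exactly once, starting at (3,1) and ending at (4,3).
Cell (1,1) has only two open neighbours ((2,1) and (1,2)), so the path must pass straight through it: one of those is the cell it's entered from and the other is where it exits.
Route from (3,1): up 2 to (1,1), right 2 to (1,3), down 1 to (2,3), left 1 to (2,2), down 2 to (4,2), left 1 to (4,1), down 1 to (5,1), right 2 to (5,3), up 1 to (4,3) — 13 moves in all.
Check: all 14 open cells covered.

(3,1), (2,1), (1,1), (1,2), (1,3), (2,3), (2,2), (3,2), (4,2), (4,1), (5,1), (5,2), (5,3), (4,3)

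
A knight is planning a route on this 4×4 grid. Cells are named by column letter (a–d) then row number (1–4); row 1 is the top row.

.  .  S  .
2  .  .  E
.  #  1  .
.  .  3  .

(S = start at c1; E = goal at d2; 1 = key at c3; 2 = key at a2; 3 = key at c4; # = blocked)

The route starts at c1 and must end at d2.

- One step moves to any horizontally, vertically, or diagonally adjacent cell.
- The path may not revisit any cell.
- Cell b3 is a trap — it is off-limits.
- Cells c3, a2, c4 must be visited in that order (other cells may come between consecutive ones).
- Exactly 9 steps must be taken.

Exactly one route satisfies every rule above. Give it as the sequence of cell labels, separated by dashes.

c1 - c2 - c3 - b2 - a2 - a3 - b4 - c4 - d3 - d2

The waypoints must appear in the order c3, a2, c4, with no cell reused.
Route from c1: 2× down (reaching c3), up-left to b2, left to a2, down to a3, down-right to b4, right to c4, up-right to d3, up to d2 — 9 moves in all.
Check: order respected (1 at step 2, 2 at step 4, 3 at step 7); 9 moves as required.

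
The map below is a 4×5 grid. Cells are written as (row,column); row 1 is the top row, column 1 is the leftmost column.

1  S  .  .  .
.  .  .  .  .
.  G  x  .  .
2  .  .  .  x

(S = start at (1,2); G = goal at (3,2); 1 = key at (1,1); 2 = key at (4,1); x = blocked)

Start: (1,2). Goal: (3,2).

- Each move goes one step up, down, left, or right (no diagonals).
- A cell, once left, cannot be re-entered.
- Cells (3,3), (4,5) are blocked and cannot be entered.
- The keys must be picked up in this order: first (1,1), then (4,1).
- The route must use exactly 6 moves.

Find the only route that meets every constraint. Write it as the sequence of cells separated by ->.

The waypoints must appear in the order (1,1), (4,1), with no cell reused.
Route from (1,2): left to (1,1), 3× down (reaching (4,1)), right to (4,2), up to (3,2) — 6 moves in all.
Check: order respected (1 at step 1, 2 at step 4); 6 moves as required.

(1,2) -> (1,1) -> (2,1) -> (3,1) -> (4,1) -> (4,2) -> (3,2)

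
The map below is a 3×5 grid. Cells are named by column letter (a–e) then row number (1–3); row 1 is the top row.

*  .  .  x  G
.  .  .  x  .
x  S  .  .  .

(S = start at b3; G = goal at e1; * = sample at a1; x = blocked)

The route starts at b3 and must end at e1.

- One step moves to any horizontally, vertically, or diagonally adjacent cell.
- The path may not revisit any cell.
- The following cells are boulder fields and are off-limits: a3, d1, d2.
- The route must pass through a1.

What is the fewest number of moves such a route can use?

7

Any route passes through a1 somewhere between b3 and e1. Summing Chebyshev distances along the two legs (b3 → a1 → e1) gives a lower bound of 2 + 4 = 6 moves.
That bound ignores the blocked cells. Measuring each leg by the fewest moves that actually steer around them (b3→a1: 2; a1→e1: 5) raises the lower bound to 7.
A route of 7 moves exists: b3 → a2 → a1 → b1 → c2 → d3 → e2 → e1.
Since 7 matches that lower bound, it is optimal.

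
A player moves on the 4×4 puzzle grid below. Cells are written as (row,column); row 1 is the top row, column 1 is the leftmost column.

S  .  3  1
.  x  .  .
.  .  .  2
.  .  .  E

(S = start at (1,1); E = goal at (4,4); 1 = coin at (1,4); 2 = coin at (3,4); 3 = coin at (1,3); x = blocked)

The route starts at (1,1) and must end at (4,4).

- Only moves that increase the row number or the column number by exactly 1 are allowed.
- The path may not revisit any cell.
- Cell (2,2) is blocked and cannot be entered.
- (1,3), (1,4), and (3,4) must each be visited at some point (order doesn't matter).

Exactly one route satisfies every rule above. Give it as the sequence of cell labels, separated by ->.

Moves only go right or down, so the column and row indices never decrease.
Route from (1,1): 3× right (reaching (1,4)), 3× down (reaching (4,4)) — 6 moves in all.
Check: all required cells visited.

(1,1) -> (1,2) -> (1,3) -> (1,4) -> (2,4) -> (3,4) -> (4,4)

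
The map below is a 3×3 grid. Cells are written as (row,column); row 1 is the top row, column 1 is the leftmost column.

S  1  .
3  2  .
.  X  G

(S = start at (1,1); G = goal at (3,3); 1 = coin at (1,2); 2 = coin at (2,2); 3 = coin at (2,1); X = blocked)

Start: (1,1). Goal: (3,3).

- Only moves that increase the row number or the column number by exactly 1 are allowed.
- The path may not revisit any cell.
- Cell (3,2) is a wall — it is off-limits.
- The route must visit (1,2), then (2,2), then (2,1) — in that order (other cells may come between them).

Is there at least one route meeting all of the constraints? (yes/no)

no

(2,1) lies to the left of (2,2), so going from (2,2) to (2,1) would need a leftward move — but moves only go right/down, so (2,2) cannot be visited before (2,1).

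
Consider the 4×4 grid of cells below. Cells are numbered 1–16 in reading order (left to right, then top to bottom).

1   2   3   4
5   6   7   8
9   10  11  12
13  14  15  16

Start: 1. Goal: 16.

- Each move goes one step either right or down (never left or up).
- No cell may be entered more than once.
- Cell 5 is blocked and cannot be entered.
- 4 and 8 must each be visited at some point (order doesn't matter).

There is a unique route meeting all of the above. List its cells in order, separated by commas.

1, 2, 3, 4, 8, 12, 16

Moves only go right or down, so the column and row indices never decrease.
Route from 1: right 3 to 4, down 3 to 16 — 6 moves in all.
Check: all required cells visited.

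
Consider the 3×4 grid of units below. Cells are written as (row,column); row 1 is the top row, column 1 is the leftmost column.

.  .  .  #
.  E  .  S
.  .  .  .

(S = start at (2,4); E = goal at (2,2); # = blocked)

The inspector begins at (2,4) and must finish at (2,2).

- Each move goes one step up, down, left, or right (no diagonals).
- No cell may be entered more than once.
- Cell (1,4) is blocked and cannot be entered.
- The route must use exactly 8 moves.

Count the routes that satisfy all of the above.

4

Need simple routes of exactly 8 moves from (2,4) to (2,2) (Manhattan distance 2, so 3 moves are spent on a detour and 3 undoing it).
Enumerating: (2,4) (3,4) (3,3) (2,3) (1,3) (1,2) (1,1) (2,1) (2,2) | (2,4) (3,4) (3,3) (3,2) (3,1) (2,1) (1,1) (1,2) (2,2) | (2,4) (2,3) (1,3) (1,2) (1,1) (2,1) (3,1) (3,2) (2,2) | (2,4) (2,3) (3,3) (3,2) (3,1) (2,1) (1,1) (1,2) (2,2).
That gives 4 routes.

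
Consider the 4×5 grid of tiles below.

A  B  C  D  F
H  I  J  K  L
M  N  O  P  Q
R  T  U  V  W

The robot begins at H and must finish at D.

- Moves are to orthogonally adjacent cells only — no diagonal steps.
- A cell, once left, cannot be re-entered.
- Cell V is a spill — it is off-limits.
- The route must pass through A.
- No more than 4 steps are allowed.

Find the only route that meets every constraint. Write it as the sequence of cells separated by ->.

H -> A -> B -> C -> D

The 4-move cap with required stops at A leaves no slack for detours.
Route from H: up 1 to A, right 3 to D — 4 moves in all.
Check: all required cells visited; 4 ≤ 4 moves.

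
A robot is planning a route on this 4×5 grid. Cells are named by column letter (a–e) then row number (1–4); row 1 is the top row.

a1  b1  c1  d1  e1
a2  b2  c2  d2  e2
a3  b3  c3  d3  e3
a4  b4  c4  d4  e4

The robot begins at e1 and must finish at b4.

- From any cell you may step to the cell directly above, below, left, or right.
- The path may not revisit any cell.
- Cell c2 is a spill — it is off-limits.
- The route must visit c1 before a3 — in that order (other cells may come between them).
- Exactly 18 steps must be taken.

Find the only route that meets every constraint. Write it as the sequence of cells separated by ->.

e1 -> e2 -> e3 -> e4 -> d4 -> c4 -> c3 -> d3 -> d2 -> d1 -> c1 -> b1 -> a1 -> a2 -> b2 -> b3 -> a3 -> a4 -> b4

The waypoints must appear in the order c1, a3, with no cell reused.
Route from e1: 3× down (reaching e4), 2× left (reaching c4), up to c3, right to d3, 2× up (reaching d1), 3× left (reaching a1), down to a2, right to b2, down to b3, left to a3, down to a4, right to b4 — 18 moves in all.
Check: order respected (c1 at step 10, a3 at step 16); 18 moves as required.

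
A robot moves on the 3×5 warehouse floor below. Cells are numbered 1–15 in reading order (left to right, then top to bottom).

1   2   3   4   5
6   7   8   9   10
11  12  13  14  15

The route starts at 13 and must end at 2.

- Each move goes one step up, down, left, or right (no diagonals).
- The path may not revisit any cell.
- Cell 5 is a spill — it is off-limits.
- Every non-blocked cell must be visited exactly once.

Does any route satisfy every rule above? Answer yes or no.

yes

One route that works: 13 → 14 → 15 → 10 → 9 → 4 → 3 → 8 → 7 → 12 → 11 → 6 → 1 → 2.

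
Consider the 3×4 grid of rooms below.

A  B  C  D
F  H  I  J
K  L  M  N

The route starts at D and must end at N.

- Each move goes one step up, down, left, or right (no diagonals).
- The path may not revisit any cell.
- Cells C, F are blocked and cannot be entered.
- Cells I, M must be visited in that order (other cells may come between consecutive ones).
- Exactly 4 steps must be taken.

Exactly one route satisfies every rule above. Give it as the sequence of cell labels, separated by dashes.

The waypoints must appear in the order I, M, with no cell reused.
Route from D: down to J, left to I, down to M, right to N — 4 moves in all.
Check: order respected (I at step 2, M at step 3); 4 moves as required.

D - J - I - M - N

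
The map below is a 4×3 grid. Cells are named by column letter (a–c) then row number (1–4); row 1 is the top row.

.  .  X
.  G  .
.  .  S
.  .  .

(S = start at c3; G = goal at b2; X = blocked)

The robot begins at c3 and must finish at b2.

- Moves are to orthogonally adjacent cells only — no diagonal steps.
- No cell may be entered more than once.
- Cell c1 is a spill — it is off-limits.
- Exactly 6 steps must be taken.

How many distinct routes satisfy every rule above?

Need simple routes of exactly 6 moves from c3 to b2 (Manhattan distance 2, so 2 moves are spent on a detour and 2 undoing it).
Enumerating: c3 c4 b4 b3 a3 a2 b2 | c3 c4 b4 a4 a3 a2 b2 | c3 c4 b4 a4 a3 b3 b2 | c3 b3 b4 a4 a3 a2 b2 | c3 b3 a3 a2 a1 b1 b2.
That gives 5 routes.

5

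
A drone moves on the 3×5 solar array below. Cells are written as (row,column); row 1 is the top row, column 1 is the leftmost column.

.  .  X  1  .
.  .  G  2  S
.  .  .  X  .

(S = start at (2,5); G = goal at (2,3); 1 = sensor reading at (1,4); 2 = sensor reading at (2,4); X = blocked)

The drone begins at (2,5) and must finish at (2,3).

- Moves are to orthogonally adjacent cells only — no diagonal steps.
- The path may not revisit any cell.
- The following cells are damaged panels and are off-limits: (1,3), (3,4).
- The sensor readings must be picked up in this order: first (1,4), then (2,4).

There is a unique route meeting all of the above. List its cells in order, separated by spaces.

The waypoints must appear in the order (1,4), (2,4), with no cell reused.
Route from (2,5): up to (1,5), left to (1,4), down to (2,4), left to (2,3) — 4 moves in all.
Check: order respected (1 at step 2, 2 at step 3).

(2,5) (1,5) (1,4) (2,4) (2,3)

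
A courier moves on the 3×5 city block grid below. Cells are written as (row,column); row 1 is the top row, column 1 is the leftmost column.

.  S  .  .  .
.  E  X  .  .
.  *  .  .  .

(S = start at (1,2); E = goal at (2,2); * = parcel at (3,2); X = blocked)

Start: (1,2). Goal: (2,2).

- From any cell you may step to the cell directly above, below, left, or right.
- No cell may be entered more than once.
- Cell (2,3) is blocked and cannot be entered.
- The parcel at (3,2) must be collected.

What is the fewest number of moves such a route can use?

Any route passes through (3,2) somewhere between (1,2) and (2,2). Summing Manhattan distances along the two legs ((1,2) → (3,2) → (2,2)) gives a lower bound of 2 + 1 = 3 moves.
The shortest route satisfying every rule uses 5 moves: (1,2) → (1,1) → (2,1) → (3,1) → (3,2) → (2,2).
The bound of 3 isn't tight here; checking systematically, no route of length 3 through 4 satisfies every constraint, so 5 is the minimum.

5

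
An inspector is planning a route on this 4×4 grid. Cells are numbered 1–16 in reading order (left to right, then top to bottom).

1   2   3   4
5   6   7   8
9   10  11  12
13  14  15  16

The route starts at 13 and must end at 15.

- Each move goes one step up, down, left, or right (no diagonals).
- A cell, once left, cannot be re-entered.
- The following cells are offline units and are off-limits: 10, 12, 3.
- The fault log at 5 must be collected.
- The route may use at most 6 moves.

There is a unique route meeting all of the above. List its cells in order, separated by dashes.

13 - 9 - 5 - 6 - 7 - 11 - 15

The 6-move cap with required stops at 5 leaves no slack for detours.
Route from 13: up 2 to 5, right 2 to 7, down 2 to 15 — 6 moves in all.
Check: all required cells visited; 6 ≤ 6 moves.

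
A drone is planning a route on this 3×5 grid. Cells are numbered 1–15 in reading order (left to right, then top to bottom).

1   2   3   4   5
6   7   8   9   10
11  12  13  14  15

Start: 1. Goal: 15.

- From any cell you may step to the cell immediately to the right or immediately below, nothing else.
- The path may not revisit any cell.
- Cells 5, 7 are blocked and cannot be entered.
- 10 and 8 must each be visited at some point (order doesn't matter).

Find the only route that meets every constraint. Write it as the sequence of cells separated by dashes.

Moves only go right or down, so the column and row indices never decrease.
Route from 1: right 2 to 3, down 1 to 8, right 2 to 10, down 1 to 15 — 6 moves in all.
Check: all required cells visited.

1 - 2 - 3 - 8 - 9 - 10 - 15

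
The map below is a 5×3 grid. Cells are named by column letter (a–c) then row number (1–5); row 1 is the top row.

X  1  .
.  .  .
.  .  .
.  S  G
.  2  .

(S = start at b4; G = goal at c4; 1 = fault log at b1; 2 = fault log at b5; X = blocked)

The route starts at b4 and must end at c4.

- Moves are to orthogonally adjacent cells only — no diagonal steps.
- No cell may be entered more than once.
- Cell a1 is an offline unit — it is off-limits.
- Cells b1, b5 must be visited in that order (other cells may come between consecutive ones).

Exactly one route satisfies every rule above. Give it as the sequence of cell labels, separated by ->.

The waypoints must appear in the order b1, b5, with no cell reused.
Route from b4: up to b3, right to c3, 2× up (reaching c1), left to b1, down to b2, left to a2, 3× down (reaching a5), 2× right (reaching c5), up to c4 — 13 moves in all.
Check: order respected (1 at step 5, 2 at step 11).

b4 -> b3 -> c3 -> c2 -> c1 -> b1 -> b2 -> a2 -> a3 -> a4 -> a5 -> b5 -> c5 -> c4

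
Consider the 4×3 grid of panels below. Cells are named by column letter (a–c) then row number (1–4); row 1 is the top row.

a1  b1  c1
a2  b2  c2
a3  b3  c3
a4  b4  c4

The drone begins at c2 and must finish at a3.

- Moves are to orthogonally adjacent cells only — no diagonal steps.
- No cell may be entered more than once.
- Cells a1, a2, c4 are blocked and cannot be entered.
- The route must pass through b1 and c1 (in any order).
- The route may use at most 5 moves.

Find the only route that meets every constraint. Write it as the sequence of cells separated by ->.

c2 -> c1 -> b1 -> b2 -> b3 -> a3

Any route must reach b1 and c1 and still end at a3 within 5 moves, so the order of the required stops is forced.
Route from c2: up 1 to c1, left 1 to b1, down 2 to b3, left 1 to a3 — 5 moves in all.
Check: all required cells visited; 5 ≤ 5 moves.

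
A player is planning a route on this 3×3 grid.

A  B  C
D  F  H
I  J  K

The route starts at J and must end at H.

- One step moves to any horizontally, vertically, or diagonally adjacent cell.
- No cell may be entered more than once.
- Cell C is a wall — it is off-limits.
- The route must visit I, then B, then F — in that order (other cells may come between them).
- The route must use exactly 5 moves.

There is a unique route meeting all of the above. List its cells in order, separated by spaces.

The waypoints must appear in the order I, B, F, with no cell reused.
Route from J: left to I, up to D, up-right to B, down to F, right to H — 5 moves in all.
Check: order respected (I at step 1, B at step 3, F at step 4); 5 moves as required.

J I D B F H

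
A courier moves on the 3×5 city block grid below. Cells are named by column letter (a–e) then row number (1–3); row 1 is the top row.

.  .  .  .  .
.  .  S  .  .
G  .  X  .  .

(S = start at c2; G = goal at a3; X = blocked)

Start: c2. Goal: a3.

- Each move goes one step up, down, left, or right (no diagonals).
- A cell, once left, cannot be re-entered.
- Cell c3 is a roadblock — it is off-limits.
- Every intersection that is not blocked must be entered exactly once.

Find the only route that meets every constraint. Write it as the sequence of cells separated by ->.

Need to visit all 14 open cells exactly once, starting at c2 and ending at a3.
Cell b3 has only two open neighbours (b2 and a3), so the path must pass straight through it: one of those is the cell it's entered from and the other is where it exits.
Route from c2: right to d2, down to d3, right to e3, 2× up (reaching e1), 4× left (reaching a1), down to a2, right to b2, down to b3, left to a3 — 13 moves in all.
Check: all 14 open cells covered.

c2 -> d2 -> d3 -> e3 -> e2 -> e1 -> d1 -> c1 -> b1 -> a1 -> a2 -> b2 -> b3 -> a3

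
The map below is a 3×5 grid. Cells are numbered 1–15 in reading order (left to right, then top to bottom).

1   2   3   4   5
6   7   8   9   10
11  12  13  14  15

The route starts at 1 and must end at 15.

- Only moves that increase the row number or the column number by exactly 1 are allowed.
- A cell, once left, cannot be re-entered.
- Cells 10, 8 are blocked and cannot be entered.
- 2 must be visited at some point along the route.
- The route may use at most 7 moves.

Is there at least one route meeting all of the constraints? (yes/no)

One route that works: 1 → 2 → 7 → 12 → 13 → 14 → 15.

yes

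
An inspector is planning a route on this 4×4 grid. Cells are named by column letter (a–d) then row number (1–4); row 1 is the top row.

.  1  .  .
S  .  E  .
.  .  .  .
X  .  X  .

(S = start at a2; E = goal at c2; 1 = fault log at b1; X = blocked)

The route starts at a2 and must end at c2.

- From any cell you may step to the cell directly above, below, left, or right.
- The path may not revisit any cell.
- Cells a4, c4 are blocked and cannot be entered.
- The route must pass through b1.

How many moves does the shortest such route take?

4

Any route passes through b1 somewhere between a2 and c2. Summing Manhattan distances along the two legs (a2 → b1 → c2) gives a lower bound of 2 + 2 = 4 moves.
A route of 4 moves achieves this: a2 → a1 → b1 → b2 → c2.
Since 4 matches the lower bound, it is optimal.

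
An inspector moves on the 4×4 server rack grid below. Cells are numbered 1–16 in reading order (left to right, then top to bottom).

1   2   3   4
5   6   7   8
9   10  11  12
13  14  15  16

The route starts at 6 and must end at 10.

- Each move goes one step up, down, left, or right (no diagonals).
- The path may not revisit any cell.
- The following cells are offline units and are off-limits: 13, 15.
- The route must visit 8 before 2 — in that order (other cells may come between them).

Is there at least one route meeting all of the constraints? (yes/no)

yes

One route that works: 6 → 7 → 8 → 4 → 3 → 2 → 1 → 5 → 9 → 10.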